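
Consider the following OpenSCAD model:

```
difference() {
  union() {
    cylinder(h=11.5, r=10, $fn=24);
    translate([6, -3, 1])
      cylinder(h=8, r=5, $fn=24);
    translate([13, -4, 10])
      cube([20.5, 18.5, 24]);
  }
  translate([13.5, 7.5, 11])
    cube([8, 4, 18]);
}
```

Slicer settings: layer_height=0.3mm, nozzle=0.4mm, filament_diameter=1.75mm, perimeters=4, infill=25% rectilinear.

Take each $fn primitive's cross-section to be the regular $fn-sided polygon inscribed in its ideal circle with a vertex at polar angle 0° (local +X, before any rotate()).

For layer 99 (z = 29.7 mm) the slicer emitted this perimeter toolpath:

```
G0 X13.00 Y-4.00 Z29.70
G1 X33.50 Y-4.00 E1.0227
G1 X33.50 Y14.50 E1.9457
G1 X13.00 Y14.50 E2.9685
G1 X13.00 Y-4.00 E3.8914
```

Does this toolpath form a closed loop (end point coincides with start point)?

Start point (G0): (13.00, -4.00). End point (last G1): the path returns to the start — closed.

yes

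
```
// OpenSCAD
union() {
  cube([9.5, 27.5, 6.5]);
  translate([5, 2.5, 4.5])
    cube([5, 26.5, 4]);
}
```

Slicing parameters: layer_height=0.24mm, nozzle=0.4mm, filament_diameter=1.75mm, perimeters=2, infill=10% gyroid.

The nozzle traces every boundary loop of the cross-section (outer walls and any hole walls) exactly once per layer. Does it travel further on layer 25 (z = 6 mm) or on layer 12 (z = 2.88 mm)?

layer 25 (z = 6 mm)

Layer 25 (z = 6): the cube is present — its section is the full 9.5×27.5 rectangle (perimeter 74.00 mm); the cube at (5, 2.5) is present — its section is the full 5×26.5 rectangle (perimeter 63.00 mm); Taking the union: the regions partially overlap (shared area 112.50 mm²), so the edge portions inside another operand are dropped and the merged outline is re-measured after clipping — boundary = 78.00 mm. So its perimeter = 78.00 mm. Layer 12 (z = 2.88): the cube is present — its section is the full 9.5×27.5 rectangle (perimeter 74.00 mm); the cube at (5, 2.5) does not reach this height (z outside [4.5, 8.5]); Taking the union: only the 9.5×27.5 cube is present, so the union is just that shape — boundary = 74.00 mm. So its perimeter = 74.00 mm. Layer 25 is larger (78.00 vs 74.00 mm).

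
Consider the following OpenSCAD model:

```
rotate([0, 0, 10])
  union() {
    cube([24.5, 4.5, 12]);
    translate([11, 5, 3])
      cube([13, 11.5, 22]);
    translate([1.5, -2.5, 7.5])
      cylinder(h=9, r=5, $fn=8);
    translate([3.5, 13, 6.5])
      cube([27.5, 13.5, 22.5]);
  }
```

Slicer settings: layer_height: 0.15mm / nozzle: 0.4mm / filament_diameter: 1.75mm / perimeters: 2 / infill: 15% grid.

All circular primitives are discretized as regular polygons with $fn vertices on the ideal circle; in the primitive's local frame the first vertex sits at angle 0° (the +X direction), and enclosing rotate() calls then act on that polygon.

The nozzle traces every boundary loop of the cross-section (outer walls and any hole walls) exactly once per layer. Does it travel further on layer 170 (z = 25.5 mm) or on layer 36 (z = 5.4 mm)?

layer 36 (z = 5.4 mm)

Layer 170 (z = 25.5): the cube is absent (z outside [0, 12]); the cube at (11, 5) is absent (z outside [3, 25]); the cylinder at (1.5, -2.5) is not intersected at this z (z outside [7.5, 16.5]); the cube at (3.5, 13) (footprint 27.5×13.5) is included at this height (perimeter 82.00 mm); Taking the union: only the 27.5×13.5 cube at (3.5, 13) is present, so the union is just that shape — boundary = 82.00 mm; (whole slice rotated 10° about Z — lengths, areas and connectivity unchanged). So its perimeter = 82.00 mm. Layer 36 (z = 5.4): the 24.5×4.5 cube contributes its full rectangle (perimeter 58.00 mm); the cube at (11, 5) (footprint 13×11.5) is included at this height (perimeter 49.00 mm); the cylinder at (1.5, -2.5) is absent (z outside [7.5, 16.5]); the cube at (3.5, 13) is not intersected at this z (z outside [6.5, 29]); Merging all regions: the 2 present regions are separate (no shared area or edge), so areas and boundary lengths simply add and each stays a separate island — boundary = 107.00 mm; (rotated 10° about Z; rotation is an isometry so areas/perimeters/island counts are preserved). So its perimeter = 107.00 mm. Layer 36 is larger (107.00 vs 82.00 mm).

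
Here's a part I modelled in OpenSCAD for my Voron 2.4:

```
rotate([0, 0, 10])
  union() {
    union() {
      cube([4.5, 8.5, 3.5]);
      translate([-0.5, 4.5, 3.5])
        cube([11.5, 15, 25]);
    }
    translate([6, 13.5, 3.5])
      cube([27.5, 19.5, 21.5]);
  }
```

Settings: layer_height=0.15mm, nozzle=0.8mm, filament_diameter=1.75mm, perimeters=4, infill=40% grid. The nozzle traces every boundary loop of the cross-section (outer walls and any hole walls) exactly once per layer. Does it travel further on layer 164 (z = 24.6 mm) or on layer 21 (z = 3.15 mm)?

Layer 164 (z = 24.6): the cube is absent (z outside [0, 3.5]); the 11.5×15 cube at (-0.5, 4.5) contributes its full rectangle (perimeter 53.00 mm); Combining (union): only the 11.5×15 cube at (-0.5, 4.5) is present, so the union is just that shape — boundary = 53.00 mm; the cube at (6, 13.5) (footprint 27.5×19.5) is included at this height (perimeter 94.00 mm); Combining (union): the regions partially overlap (shared area 30.00 mm²), so the edge portions inside another operand are dropped and the merged outline is re-measured after clipping — boundary = 125.00 mm; (rotated 10° about Z; rotation is an isometry so areas/perimeters/island counts are preserved). So its perimeter = 125.00 mm. Layer 21 (z = 3.15): the cube is present — its section is the full 4.5×8.5 rectangle (perimeter 26.00 mm); the cube at (-0.5, 4.5) is absent (z outside [3.5, 28.5]); Combining (union): only the 4.5×8.5 cube is present, so the union is just that shape — boundary = 26.00 mm; the cube at (6, 13.5) is absent (z outside [3.5, 25]); Taking the union: only that combined region is present, so the union is just that shape — boundary = 26.00 mm; (whole slice rotated 10° about Z — lengths, areas and connectivity unchanged). So its perimeter = 26.00 mm. Layer 164 is larger (125.00 vs 26.00 mm).

layer 164 (z = 24.6 mm)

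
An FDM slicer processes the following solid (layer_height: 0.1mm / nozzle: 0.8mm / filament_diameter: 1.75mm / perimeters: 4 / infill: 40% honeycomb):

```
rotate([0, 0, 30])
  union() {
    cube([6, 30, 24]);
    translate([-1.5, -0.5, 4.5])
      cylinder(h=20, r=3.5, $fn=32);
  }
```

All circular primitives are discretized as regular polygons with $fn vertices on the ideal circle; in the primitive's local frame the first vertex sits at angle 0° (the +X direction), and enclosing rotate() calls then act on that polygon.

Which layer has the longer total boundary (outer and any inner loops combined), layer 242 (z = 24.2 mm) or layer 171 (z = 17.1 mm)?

Layer 242 (z = 24.2): the cube is absent (z outside [0, 24]); the r=3.5 cylinder at (-1.5, -0.5) gives a regular 32-gon of circumradius 3.5 (constant along its height) (perimeter = 2·32·3.500·sin(180°/32) = 21.96 mm); Combining (union): only the r=3.5 cylinder at (-1.5, -0.5) is present, so the union is just that shape — boundary = 21.96 mm; (whole slice rotated 30° about Z — lengths, areas and connectivity unchanged). So its perimeter = 21.96 mm. Layer 171 (z = 17.1): the cube (footprint 6×30) is included at this height (perimeter 72.00 mm); the cylinder at (-1.5, -0.5): section is a regular 32-gon, circumradius r=3.5 (perimeter = 2·32·3.500·sin(180°/32) = 21.96 mm); Combining (union): the regions partially overlap (shared area 3.50 mm²), so the edge portions inside another operand are dropped and the merged outline is re-measured after clipping — boundary = 85.93 mm; (rotated 30° about Z; rotation is an isometry so areas/perimeters/island counts are preserved). So its perimeter = 85.93 mm. Layer 171 is larger (85.93 vs 21.96 mm).

layer 171 (z = 17.1 mm)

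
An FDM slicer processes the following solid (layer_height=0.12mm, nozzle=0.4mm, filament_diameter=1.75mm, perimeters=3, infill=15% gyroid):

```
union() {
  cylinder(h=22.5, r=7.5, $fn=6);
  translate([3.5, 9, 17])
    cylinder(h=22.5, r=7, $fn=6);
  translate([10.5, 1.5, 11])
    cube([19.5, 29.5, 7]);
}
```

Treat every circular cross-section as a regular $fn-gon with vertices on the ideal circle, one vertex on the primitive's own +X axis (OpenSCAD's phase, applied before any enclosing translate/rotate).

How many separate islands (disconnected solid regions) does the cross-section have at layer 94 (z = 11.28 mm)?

2

At z = 11.28 mm: the cylinder: section is a regular 6-gon, circumradius r=7.5; the cylinder at (3.5, 9) is absent (z outside [17, 39.5]); the cube at (10.5, 1.5) is present — its section is the full 19.5×29.5 rectangle; Merging all regions: the 2 present regions are separate (no shared area or edge), so areas and boundary lengths simply add and each stays a separate island — 2 connected regions. Overall, the cross-section has 2 separate islands. Island count = 2.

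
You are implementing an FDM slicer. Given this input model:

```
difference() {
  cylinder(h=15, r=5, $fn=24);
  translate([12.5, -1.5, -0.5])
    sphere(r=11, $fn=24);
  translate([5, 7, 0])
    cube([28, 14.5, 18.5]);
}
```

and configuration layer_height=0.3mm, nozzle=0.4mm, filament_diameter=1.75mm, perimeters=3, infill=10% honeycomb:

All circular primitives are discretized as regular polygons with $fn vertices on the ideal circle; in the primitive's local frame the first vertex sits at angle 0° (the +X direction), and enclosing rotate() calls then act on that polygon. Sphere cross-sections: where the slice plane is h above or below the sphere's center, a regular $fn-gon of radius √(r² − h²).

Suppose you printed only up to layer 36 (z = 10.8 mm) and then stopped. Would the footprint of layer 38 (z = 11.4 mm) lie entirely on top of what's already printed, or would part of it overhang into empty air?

entirely on top

Compare the two slices. At z = 10.8: the r=5 cylinder contributes a regular 24-gon of circumradius 5 (area = (24/2)·5.000²·sin(360°/24) = 77.65 mm²); the sphere at (12.5, -1.5) is not intersected at this z (|z−center|=11.300 > r=11); the 28×14.5 cube at (5, 7) contributes its full rectangle (area 406.00 mm²); After the difference (first − rest): starting from the r=5 cylinder (77.65 mm²), the 28×14.5 cube at (5, 7) misses the remaining region (no effect) — area = 77.65 mm². At z = 11.4: the r=5 cylinder contributes a regular 24-gon of circumradius 5 (area = (24/2)·5.000²·sin(360°/24) = 77.65 mm²); the sphere at (12.5, -1.5) does not reach this height (|z−center|=11.900 > r=11); the cube at (5, 7) is present — its section is the full 28×14.5 rectangle (area 406.00 mm²); Subtracting the remaining from the first: starting from the r=5 cylinder (77.65 mm²), the 28×14.5 cube at (5, 7) misses the remaining region (no effect) — area = 77.65 mm². Checking containment: the cross-section at z = 11.4 is a subset of the cross-section at z = 10.8.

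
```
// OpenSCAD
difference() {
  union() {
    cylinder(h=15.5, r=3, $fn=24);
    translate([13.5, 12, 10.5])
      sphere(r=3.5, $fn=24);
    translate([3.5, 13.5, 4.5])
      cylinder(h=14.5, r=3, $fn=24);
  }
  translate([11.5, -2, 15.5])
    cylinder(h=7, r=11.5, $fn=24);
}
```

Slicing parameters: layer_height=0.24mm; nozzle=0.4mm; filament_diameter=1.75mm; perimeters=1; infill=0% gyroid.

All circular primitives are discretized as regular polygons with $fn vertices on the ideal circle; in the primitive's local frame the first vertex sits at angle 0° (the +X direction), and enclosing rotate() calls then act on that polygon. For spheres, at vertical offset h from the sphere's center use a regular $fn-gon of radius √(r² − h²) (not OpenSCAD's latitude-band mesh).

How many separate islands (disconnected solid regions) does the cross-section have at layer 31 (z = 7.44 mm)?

At z = 7.44 mm: the cylinder: section is a regular 24-gon, circumradius r=3; the r=3.5 sphere at (13.5, 12) contributes a regular 24-gon of circumradius √(3.5²−3.06²) = 1.699; the cylinder at (3.5, 13.5): section is a regular 24-gon, circumradius r=3; Taking the union: the 3 present regions are separate (no shared area or edge), so areas and boundary lengths simply add and each stays a separate island — 3 connected regions; the cylinder at (11.5, -2) does not reach this height (z outside [15.5, 22.5]); After the difference (first − rest): none of the subtracted shapes is present at this height, so the result so far is unchanged — 3 connected regions. Overall, the cross-section has 3 separate islands. Island count = 3.

3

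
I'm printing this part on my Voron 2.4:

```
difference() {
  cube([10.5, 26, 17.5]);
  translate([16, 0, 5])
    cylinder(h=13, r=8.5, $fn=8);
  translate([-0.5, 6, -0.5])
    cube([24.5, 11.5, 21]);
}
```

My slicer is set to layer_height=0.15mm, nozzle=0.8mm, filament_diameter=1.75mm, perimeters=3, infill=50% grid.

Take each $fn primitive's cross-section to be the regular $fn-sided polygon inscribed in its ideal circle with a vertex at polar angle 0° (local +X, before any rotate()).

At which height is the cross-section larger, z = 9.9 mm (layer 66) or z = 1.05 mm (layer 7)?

layer 7 (z = 1.05 mm)

Layer 66 (z = 9.9): the cube is present — its section is the full 10.5×26 rectangle (area 273.00 mm²); the r=8.5 cylinder at (16, 0) gives a regular 8-gon of circumradius 8.5 (constant along its height) (area = (8/2)·8.500²·sin(360°/8) = 204.35 mm²); the cube at (-0.5, 6) is present — its section is the full 24.5×11.5 rectangle (area 281.75 mm²); After the difference (first − rest): starting from the 10.5×26 cube (273.00 mm²), the r=8.5 cylinder at (16, 0) partially overlaps it — only the 10.60 mm² overlap (of its 204.35 mm²) is removed, clipping the outline; the 24.5×11.5 cube at (-0.5, 6) partially overlaps it — only the 120.69 mm² overlap (of its 281.75 mm²) is removed, clipping the outline — area = 141.71 mm². So its area = 141.71 mm². Layer 7 (z = 1.05): the cube (footprint 10.5×26) is included at this height (area 273.00 mm²); the cylinder at (16, 0) is absent (z outside [5, 18]); the cube at (-0.5, 6) is present — its section is the full 24.5×11.5 rectangle (area 281.75 mm²); Taking the first minus the rest: starting from the 10.5×26 cube (273.00 mm²), the 24.5×11.5 cube at (-0.5, 6) partially overlaps it — only the 120.75 mm² overlap (of its 281.75 mm²) is removed, clipping the outline — area = 152.25 mm². So its area = 152.25 mm². Layer 7 is larger (152.25 vs 141.71 mm²).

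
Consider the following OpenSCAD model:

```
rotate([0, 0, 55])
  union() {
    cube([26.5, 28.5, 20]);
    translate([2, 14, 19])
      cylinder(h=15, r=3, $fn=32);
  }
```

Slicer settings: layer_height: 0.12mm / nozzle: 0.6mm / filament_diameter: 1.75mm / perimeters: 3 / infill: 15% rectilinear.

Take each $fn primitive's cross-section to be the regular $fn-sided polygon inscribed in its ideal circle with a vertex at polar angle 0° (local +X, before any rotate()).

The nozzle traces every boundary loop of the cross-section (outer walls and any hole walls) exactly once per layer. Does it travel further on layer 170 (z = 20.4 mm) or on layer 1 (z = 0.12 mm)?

layer 1 (z = 0.12 mm)

Layer 170 (z = 20.4): the cube is absent (z outside [0, 20]); the r=3 cylinder at (2, 14) gives a regular 32-gon of circumradius 3 (constant along its height) (perimeter = 2·32·3.000·sin(180°/32) = 18.82 mm); Merging all regions: only the r=3 cylinder at (2, 14) is present, so the union is just that shape — boundary = 18.82 mm; (rotated 55° about Z; rotation is an isometry so areas/perimeters/island counts are preserved). So its perimeter = 18.82 mm. Layer 1 (z = 0.12): the cube (footprint 26.5×28.5) is included at this height (perimeter 110.00 mm); the cylinder at (2, 14) is absent (z outside [19, 34]); Merging all regions: only the 26.5×28.5 cube is present, so the union is just that shape — boundary = 110.00 mm; (rotated 55° about Z; rotation is an isometry so areas/perimeters/island counts are preserved). So its perimeter = 110.00 mm. Layer 1 is larger (110.00 vs 18.82 mm).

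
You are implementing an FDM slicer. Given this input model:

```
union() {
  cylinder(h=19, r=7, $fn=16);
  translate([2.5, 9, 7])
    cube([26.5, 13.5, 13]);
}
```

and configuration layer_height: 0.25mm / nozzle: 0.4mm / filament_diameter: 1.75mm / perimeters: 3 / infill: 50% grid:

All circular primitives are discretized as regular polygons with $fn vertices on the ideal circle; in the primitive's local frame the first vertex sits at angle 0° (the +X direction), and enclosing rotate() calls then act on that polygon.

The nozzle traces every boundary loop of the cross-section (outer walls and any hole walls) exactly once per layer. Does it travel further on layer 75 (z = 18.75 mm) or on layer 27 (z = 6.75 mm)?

layer 75 (z = 18.75 mm)

Layer 75 (z = 18.75): the cylinder: section is a regular 16-gon, circumradius r=7 (perimeter = 2·16·7.000·sin(180°/16) = 43.70 mm); the cube at (2.5, 9) is present — its section is the full 26.5×13.5 rectangle (perimeter 80.00 mm); Merging all regions: the 2 present regions are separate (no shared area or edge), so areas and boundary lengths simply add and each stays a separate island — boundary = 123.70 mm. So its perimeter = 123.70 mm. Layer 27 (z = 6.75): the r=7 cylinder contributes a regular 16-gon of circumradius 7 (perimeter = 2·16·7.000·sin(180°/16) = 43.70 mm); the cube at (2.5, 9) is absent (z outside [7, 20]); Taking the union: only the r=7 cylinder is present, so the union is just that shape — boundary = 43.70 mm. So its perimeter = 43.70 mm. Layer 75 is larger (123.70 vs 43.70 mm).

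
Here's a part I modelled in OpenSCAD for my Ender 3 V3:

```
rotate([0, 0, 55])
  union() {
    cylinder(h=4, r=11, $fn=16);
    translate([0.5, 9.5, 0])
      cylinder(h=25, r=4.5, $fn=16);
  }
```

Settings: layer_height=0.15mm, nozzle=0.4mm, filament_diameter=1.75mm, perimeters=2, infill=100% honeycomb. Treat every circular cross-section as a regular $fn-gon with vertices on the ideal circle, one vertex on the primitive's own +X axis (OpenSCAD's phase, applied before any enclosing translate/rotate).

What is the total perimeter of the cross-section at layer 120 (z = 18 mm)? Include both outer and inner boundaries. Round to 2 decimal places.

28.09 mm

At z = 18 mm: the cylinder does not reach this height (z outside [0, 4]); the cylinder at (0.5, 9.5): section is a regular 16-gon, circumradius r=4.5 (perimeter = 2·16·4.500·sin(180°/16) = 28.09 mm); Combining (union): only the r=4.5 cylinder at (0.5, 9.5) is present, so the union is just that shape — boundary = 28.09 mm; (whole slice rotated 55° about Z — lengths, areas and connectivity unchanged). Overall, the cross-section is a single solid region. Total boundary length (outer) = 28.09 mm.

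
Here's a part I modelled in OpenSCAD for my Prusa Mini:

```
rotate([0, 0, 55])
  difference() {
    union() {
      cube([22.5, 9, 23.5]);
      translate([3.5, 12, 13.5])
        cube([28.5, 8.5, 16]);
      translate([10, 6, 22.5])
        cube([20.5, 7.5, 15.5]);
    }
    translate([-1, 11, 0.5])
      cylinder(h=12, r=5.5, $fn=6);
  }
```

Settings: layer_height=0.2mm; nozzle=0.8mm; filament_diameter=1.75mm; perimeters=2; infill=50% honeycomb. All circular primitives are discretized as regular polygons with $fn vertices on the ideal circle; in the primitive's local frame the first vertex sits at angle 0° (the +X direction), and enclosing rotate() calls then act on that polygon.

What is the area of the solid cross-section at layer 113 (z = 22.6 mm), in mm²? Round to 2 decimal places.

At z = 22.6 mm: the cube (footprint 22.5×9) is included at this height (area 202.50 mm²); the cube at (3.5, 12) (footprint 28.5×8.5) is included at this height (area 242.25 mm²); the 20.5×7.5 cube at (10, 6) contributes its full rectangle (area 153.75 mm²); Taking the union: the regions partially overlap — summed areas 598.50 mm² minus the doubly-counted overlap 68.25 mm² gives 530.25 mm² — area = 530.25 mm²; the cylinder at (-1, 11) is absent (z outside [0.5, 12.5]); After the difference (first − rest): none of the subtracted shapes is present at this height, so that combined region is unchanged — area = 530.25 mm²; (whole slice rotated 55° about Z — lengths, areas and connectivity unchanged). Overall, the cross-section is a single solid region. Net area = 530.25 mm².

530.25 mm²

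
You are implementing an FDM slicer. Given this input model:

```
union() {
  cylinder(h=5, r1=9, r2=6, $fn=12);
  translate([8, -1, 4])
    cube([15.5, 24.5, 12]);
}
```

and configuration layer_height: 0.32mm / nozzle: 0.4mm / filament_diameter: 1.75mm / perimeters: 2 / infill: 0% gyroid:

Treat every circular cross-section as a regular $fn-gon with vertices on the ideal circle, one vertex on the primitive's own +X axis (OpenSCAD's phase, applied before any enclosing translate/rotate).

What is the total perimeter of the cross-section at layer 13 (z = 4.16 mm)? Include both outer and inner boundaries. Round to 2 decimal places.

120.40 mm

At z = 4.16 mm: the cone contributes a regular 12-gon of circumradius 6.504 (interpolated between r1=9 and r2=6 at t=0.832) (perimeter = 2·12·6.504·sin(180°/12) = 40.40 mm); the 15.5×24.5 cube at (8, -1) contributes its full rectangle (perimeter 80.00 mm); Taking the union: the 2 present regions are separate (no shared area or edge), so areas and boundary lengths simply add and each stays a separate island — boundary = 120.40 mm. Overall, the cross-section has 2 separate islands. Total boundary length (outer) = 120.40 mm.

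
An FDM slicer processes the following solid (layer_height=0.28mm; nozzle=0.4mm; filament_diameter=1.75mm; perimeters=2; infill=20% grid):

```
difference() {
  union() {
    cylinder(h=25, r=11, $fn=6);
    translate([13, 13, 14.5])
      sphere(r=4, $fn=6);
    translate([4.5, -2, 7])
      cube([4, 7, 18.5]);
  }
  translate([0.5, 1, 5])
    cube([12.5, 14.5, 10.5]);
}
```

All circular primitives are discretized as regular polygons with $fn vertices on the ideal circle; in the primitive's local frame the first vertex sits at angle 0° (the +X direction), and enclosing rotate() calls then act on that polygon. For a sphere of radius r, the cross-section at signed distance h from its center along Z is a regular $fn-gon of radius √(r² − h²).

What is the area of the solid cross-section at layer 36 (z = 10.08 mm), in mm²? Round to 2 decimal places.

At z = 10.08 mm: the cylinder: section is a regular 6-gon, circumradius r=11 (area = (6/2)·11.000²·sin(360°/6) = 314.37 mm²); the sphere at (13, 13) is absent (|z−center|=4.420 > r=4); the 4×7 cube at (4.5, -2) contributes its full rectangle (area 28.00 mm²); Combining (union): the regions partially overlap — summed areas 342.37 mm² minus the doubly-counted overlap 27.87 mm² gives 314.50 mm² — area = 314.50 mm²; the cube at (0.5, 1) is present — its section is the full 12.5×14.5 rectangle (area 181.25 mm²); Subtracting the remaining from the first: starting from the result so far (314.50 mm²), the 12.5×14.5 cube at (0.5, 1) partially overlaps it — only the 63.75 mm² overlap (of its 181.25 mm²) is removed, clipping the outline — area = 250.75 mm². Overall, the cross-section is a single solid region. Net area = 250.75 mm².

250.75 mm²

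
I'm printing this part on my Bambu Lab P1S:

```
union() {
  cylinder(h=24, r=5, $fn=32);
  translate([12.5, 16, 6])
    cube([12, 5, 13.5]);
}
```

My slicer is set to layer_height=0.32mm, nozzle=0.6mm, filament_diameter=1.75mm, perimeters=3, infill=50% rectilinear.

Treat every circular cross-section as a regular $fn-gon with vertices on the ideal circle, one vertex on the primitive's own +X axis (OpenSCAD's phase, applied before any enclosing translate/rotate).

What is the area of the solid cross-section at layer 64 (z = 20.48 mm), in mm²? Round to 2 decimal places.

78.04 mm²

At z = 20.48 mm: the r=5 cylinder contributes a regular 32-gon of circumradius 5 (area = (32/2)·5.000²·sin(360°/32) = 78.04 mm²); the cube at (12.5, 16) does not reach this height (z outside [6, 19.5]); Merging all regions: only the r=5 cylinder is present, so the union is just that shape — area = 78.04 mm². Overall, the cross-section is a single solid region. Net area = 78.04 mm².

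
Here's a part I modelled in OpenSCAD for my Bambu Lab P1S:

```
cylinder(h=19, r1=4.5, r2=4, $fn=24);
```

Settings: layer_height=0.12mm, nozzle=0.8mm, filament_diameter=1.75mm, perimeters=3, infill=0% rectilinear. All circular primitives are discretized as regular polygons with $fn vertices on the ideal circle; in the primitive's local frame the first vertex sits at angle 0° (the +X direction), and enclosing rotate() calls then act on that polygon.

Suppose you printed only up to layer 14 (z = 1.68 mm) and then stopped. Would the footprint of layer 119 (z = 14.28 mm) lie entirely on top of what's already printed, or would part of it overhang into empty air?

entirely on top

Compare the two slices. At z = 1.68: the cone contributes a regular 24-gon of circumradius 4.456 (interpolated between r1=4.5 and r2=4 at t=0.088) (area = (24/2)·4.456²·sin(360°/24) = 61.66 mm²). At z = 14.28: the cone: at t=0.752 of its height the radius interpolates to r₁+(r₂−r₁)t = 4.124, giving a regular 24-gon of that circumradius (area = (24/2)·4.124²·sin(360°/24) = 52.83 mm²). Checking containment: the cross-section at z = 14.28 is a subset of the cross-section at z = 1.68.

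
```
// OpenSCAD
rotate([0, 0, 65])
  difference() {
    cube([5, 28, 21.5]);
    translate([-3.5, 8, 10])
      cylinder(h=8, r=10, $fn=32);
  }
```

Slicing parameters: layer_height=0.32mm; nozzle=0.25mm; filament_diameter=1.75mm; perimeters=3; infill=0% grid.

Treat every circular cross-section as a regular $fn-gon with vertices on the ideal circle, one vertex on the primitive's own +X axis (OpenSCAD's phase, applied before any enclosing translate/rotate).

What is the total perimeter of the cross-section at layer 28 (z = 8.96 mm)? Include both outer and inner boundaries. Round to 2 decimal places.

66.00 mm

At z = 8.96 mm: the cube (footprint 5×28) is included at this height (perimeter 66.00 mm); the cylinder at (-3.5, 8) does not reach this height (z outside [10, 18]); Taking the first minus the rest: none of the subtracted shapes is present at this height, so the 5×28 cube is unchanged — boundary = 66.00 mm; (whole slice rotated 65° about Z — lengths, areas and connectivity unchanged). Overall, the cross-section is a single solid region. Total boundary length (outer) = 66.00 mm.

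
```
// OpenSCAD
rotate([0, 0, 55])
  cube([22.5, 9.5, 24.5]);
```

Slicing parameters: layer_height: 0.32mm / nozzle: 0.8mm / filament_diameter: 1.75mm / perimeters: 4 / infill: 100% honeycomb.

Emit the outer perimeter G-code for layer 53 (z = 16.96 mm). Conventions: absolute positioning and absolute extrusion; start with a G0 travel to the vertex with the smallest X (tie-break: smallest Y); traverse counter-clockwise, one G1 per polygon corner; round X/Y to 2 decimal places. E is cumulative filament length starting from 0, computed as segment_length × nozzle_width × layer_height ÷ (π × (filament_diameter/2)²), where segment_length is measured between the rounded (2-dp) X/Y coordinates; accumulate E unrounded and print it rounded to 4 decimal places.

G0 X-7.78 Y5.45 Z16.96
G1 X0.00 Y0.00 E1.0110
G1 X12.91 Y18.43 E3.4059
G1 X5.12 Y23.88 E4.4178
G1 X-7.78 Y5.45 E6.8121

At z = 16.96 mm: the 22.5×9.5 cube contributes its full rectangle; (whole slice rotated 55° about Z — lengths, areas and connectivity unchanged). The outline is a single polygon with 4 vertices. Extrusion per mm of travel: 0.8 × 0.32 / (π × 0.875²) = 0.106432. Accumulating E over each segment gives final E = 6.8121.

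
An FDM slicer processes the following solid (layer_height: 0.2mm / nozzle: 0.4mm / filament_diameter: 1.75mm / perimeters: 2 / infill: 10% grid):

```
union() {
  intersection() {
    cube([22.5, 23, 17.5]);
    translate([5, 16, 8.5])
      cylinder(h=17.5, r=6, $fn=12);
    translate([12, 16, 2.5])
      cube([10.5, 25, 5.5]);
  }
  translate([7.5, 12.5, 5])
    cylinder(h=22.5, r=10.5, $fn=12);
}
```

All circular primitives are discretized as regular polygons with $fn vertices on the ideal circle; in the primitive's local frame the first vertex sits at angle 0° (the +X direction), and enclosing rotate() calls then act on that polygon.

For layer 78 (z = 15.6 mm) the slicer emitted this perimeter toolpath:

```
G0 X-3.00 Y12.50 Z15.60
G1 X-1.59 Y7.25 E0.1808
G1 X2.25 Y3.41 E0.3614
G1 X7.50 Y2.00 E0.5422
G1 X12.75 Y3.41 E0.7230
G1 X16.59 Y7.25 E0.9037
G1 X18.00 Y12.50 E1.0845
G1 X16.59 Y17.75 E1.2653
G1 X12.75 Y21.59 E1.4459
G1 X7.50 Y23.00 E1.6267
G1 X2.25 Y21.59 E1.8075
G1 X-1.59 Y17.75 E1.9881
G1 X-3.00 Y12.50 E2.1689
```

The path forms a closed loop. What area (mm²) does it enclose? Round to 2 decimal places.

330.63 mm²

Apply the shoelace formula to the sequence of (X, Y) vertices; enclosed area = 330.63 mm².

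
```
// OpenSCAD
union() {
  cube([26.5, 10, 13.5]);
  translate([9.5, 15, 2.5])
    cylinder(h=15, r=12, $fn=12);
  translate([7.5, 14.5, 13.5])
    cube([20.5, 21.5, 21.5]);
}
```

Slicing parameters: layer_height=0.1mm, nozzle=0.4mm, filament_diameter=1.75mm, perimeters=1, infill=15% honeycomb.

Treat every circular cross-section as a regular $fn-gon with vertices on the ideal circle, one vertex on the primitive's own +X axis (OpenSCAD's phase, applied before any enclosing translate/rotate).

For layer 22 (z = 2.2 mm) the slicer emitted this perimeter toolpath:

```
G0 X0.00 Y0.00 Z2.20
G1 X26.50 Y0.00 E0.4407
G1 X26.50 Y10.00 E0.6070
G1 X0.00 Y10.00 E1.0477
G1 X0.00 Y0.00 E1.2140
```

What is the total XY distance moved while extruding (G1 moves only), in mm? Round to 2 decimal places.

Sum the Euclidean lengths of each G1 segment: total = 73.00 mm.

73.00 mm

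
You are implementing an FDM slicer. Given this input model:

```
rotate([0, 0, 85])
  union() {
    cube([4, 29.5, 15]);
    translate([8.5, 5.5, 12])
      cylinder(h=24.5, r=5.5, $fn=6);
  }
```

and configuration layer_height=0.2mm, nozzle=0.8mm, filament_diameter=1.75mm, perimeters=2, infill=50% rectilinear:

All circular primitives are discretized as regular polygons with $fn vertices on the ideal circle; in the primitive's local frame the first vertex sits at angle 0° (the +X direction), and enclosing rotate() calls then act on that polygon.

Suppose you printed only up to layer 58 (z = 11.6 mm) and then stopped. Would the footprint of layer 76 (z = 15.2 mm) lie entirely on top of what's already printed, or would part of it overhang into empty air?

part overhangs

Compare the two slices. At z = 11.6: the 4×29.5 cube contributes its full rectangle (area 118.00 mm²); the cylinder at (8.5, 5.5) is not intersected at this z (z outside [12, 36.5]); Taking the union: only the 4×29.5 cube is present, so the union is just that shape — area = 118.00 mm²; (rotated 85° about Z; rotation is an isometry so areas/perimeters/island counts are preserved). At z = 15.2: the cube is not intersected at this z (z outside [0, 15]); the cylinder at (8.5, 5.5): section is a regular 6-gon, circumradius r=5.5 (area = (6/2)·5.500²·sin(360°/6) = 78.59 mm²); Combining (union): only the r=5.5 cylinder at (8.5, 5.5) is present, so the union is just that shape — area = 78.59 mm²; (rotated 85° about Z; rotation is an isometry so areas/perimeters/island counts are preserved). Checking containment: at z = 15.2 the cross-section extends beyond the z = 11.6 cross-section by about 76.86 mm².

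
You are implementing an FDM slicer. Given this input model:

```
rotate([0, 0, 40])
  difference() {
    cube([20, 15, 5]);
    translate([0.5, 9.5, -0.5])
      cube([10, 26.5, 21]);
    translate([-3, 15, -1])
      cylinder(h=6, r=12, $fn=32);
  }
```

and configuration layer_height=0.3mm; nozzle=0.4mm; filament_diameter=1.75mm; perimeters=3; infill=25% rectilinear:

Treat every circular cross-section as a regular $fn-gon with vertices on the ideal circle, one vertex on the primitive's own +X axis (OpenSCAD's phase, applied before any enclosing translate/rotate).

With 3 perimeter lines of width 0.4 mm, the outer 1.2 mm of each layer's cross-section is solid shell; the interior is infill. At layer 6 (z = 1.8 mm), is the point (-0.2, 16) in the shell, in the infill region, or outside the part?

At z = 1.8 mm: the cube is present — its section is the full 20×15 rectangle; the cube at (0.5, 9.5) (footprint 10×26.5) is included at this height; the r=12 cylinder at (-3, 15) contributes a regular 32-gon of circumradius 12; Subtracting the remaining from the first: starting from the 20×15 cube, the 10×26.5 cube at (0.5, 9.5) partially overlaps it — only the 55.00 mm² overlap (of its 265.00 mm²) is removed, clipping the outline; the r=12 cylinder at (-3, 15) partially overlaps it — only the 32.72 mm² overlap (of its 449.49 mm²) is removed, clipping the outline — 1 connected region; (whole slice rotated 40° about Z — lengths, areas and connectivity unchanged). Overall, the cross-section is a single solid region. Undo the 40° rotation: the query point maps to (10.131, 12.385) in the un-rotated model frame. The nearest boundary edge runs (10.50, 9.50)→(10.50, 15.00); distance from the point to it = 0.37 mm. The point is not inside any of the regions above, so it lies outside the cross-section (0.37 mm from the nearest boundary).

outside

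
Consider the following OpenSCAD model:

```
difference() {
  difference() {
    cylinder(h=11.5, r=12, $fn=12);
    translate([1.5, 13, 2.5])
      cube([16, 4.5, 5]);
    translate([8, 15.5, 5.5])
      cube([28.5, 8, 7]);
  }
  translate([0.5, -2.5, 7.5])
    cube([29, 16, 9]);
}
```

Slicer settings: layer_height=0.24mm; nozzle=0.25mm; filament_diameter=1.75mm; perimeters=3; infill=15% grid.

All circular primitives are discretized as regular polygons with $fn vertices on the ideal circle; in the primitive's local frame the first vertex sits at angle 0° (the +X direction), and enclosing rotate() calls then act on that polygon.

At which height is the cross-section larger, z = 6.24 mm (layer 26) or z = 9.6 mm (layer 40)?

Layer 26 (z = 6.24): the r=12 cylinder contributes a regular 12-gon of circumradius 12 (area = (12/2)·12.000²·sin(360°/12) = 432.00 mm²); the 16×4.5 cube at (1.5, 13) contributes its full rectangle (area 72.00 mm²); the 28.5×8 cube at (8, 15.5) contributes its full rectangle (area 228.00 mm²); Subtracting the remaining from the first: starting from the r=12 cylinder (432.00 mm²), the 16×4.5 cube at (1.5, 13) misses the remaining region (no effect); the 28.5×8 cube at (8, 15.5) misses the remaining region (no effect) — area = 432.00 mm²; the cube at (0.5, -2.5) does not reach this height (z outside [7.5, 16.5]); After the difference (first − rest): none of the subtracted shapes is present at this height, so that combined region is unchanged — area = 432.00 mm². So its area = 432.00 mm². Layer 40 (z = 9.6): the r=12 cylinder gives a regular 12-gon of circumradius 12 (constant along its height) (area = (12/2)·12.000²·sin(360°/12) = 432.00 mm²); the cube at (1.5, 13) is absent (z outside [2.5, 7.5]); the cube at (8, 15.5) is present — its section is the full 28.5×8 rectangle (area 228.00 mm²); Subtracting the remaining from the first: starting from the r=12 cylinder (432.00 mm²), the 28.5×8 cube at (8, 15.5) misses the remaining region (no effect) — area = 432.00 mm²; the 29×16 cube at (0.5, -2.5) contributes its full rectangle (area 464.00 mm²); Subtracting the remaining from the first: starting from that combined region (432.00 mm²), the 29×16 cube at (0.5, -2.5) partially overlaps it — only the 129.95 mm² overlap (of its 464.00 mm²) is removed, clipping the outline — area = 302.05 mm². So its area = 302.05 mm². Layer 26 is larger (432.00 vs 302.05 mm²).

layer 26 (z = 6.24 mm)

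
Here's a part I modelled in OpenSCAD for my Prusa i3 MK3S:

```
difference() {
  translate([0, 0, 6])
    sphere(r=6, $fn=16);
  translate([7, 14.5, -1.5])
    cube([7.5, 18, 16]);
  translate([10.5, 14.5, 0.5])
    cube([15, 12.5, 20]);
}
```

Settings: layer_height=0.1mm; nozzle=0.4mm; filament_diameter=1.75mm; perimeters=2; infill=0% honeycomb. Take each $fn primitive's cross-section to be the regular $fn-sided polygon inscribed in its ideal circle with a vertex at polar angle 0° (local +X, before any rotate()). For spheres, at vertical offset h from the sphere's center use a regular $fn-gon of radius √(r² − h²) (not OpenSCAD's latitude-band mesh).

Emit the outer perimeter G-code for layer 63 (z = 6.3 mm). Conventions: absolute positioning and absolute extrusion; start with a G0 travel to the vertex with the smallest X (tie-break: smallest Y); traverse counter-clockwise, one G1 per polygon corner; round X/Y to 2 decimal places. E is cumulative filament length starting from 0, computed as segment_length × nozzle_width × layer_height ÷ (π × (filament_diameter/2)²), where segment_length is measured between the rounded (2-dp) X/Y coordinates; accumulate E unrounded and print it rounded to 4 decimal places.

At z = 6.3 mm: the r=6 sphere slices to a regular 16-gon of circumradius 5.992 (√(r²−h²) with h=0.3 from center); the cube at (7, 14.5) is present — its section is the full 7.5×18 rectangle; the cube at (10.5, 14.5) is present — its section is the full 15×12.5 rectangle; Subtracting the remaining from the first: starting from the r=6 sphere, the 7.5×18 cube at (7, 14.5) misses the remaining region (no effect); the 15×12.5 cube at (10.5, 14.5) misses the remaining region (no effect) — 1 connected region. The outline is a single polygon with 16 vertices. Extrusion per mm of travel: 0.4 × 0.1 / (π × 0.875²) = 0.016630. Accumulating E over each segment gives final E = 0.6223.

G0 X-5.99 Y0.00 Z6.30
G1 X-5.54 Y-2.29 E0.0388
G1 X-4.24 Y-4.24 E0.0778
G1 X-2.29 Y-5.54 E0.1168
G1 X0.00 Y-5.99 E0.1556
G1 X2.29 Y-5.54 E0.1944
G1 X4.24 Y-4.24 E0.2334
G1 X5.54 Y-2.29 E0.2723
G1 X5.99 Y0.00 E0.3111
G1 X5.54 Y2.29 E0.3500
G1 X4.24 Y4.24 E0.3889
G1 X2.29 Y5.54 E0.4279
G1 X0.00 Y5.99 E0.4667
G1 X-2.29 Y5.54 E0.5055
G1 X-4.24 Y4.24 E0.5445
G1 X-5.54 Y2.29 E0.5835
G1 X-5.99 Y0.00 E0.6223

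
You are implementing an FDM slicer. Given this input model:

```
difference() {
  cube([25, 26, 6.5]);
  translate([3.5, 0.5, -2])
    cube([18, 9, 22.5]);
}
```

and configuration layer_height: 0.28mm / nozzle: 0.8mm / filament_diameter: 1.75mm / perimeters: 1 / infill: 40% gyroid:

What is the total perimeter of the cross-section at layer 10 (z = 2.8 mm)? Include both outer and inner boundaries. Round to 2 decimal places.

156.00 mm

At z = 2.8 mm: the cube is present — its section is the full 25×26 rectangle (perimeter 102.00 mm); the cube at (3.5, 0.5) is present — its section is the full 18×9 rectangle (perimeter 54.00 mm); Taking the first minus the rest: starting from the 25×26 cube, the 18×9 cube at (3.5, 0.5) lies wholly inside it (removes its full 162.00 mm² and its 54.00 mm outline becomes a hole wall) — boundary (outer + 1 inner loop) = 156.00 mm. Overall, the cross-section is one region with 1 hole. Total boundary length (outer + inner) = 156.00 mm.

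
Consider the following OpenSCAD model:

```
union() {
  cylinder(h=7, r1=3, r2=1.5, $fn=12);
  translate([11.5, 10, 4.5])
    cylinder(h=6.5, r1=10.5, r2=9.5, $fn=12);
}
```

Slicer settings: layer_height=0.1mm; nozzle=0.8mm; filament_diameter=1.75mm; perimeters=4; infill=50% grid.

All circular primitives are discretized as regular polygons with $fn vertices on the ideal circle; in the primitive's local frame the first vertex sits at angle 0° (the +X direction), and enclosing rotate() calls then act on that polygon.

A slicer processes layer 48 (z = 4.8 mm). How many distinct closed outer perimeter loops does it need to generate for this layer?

At z = 4.8 mm: the cone contributes a regular 12-gon of circumradius 1.971 (interpolated between r1=3 and r2=1.5 at t=0.686); the cone at (11.5, 10) contributes a regular 12-gon of circumradius 10.454 (interpolated between r1=10.5 and r2=9.5 at t=0.046); Taking the union: the 2 present regions are separate (no shared area or edge), so areas and boundary lengths simply add and each stays a separate island — 2 connected regions. The result has 2 disconnected regions.

2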